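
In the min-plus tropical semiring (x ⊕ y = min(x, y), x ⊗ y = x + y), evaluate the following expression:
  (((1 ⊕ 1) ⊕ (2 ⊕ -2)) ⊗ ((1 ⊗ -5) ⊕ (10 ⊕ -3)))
(((1 ⊕ 1) ⊕ (2 ⊕ -2)) ⊗ ((1 ⊗ -5) ⊕ (10 ⊕ -3))) = -6

Expand innermost to outermost. Recall ⊕ takes the minimum of its arguments and ⊗ takes their sum. Working out the expression (((1 ⊕ 1) ⊕ (2 ⊕ -2)) ⊗ ((1 ⊗ -5) ⊕ (10 ⊕ -3))) gives -6.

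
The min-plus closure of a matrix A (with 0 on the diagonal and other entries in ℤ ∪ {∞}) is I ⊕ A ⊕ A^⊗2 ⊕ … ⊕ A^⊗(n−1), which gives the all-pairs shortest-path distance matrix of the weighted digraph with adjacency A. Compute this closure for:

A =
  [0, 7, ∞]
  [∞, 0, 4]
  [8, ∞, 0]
Closure =
  [0, 7, 11]
  [12, 0, 4]
  [8, 15, 0]

This is the Floyd-Warshall all-pairs shortest-path computation. For each intermediate vertex k = 0, 1, …, 2, update dist[i][j] ← min(dist[i][j], dist[i][k] + dist[k][j]). The final matrix gives, for each (i, j), the minimum total weight of any directed path from i to j (possibly empty when i = j).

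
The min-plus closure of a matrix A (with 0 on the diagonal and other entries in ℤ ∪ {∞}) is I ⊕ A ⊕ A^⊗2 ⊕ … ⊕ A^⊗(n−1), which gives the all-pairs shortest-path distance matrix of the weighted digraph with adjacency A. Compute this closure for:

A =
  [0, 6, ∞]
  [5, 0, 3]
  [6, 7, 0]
Closure =
  [0, 6, 9]
  [5, 0, 3]
  [6, 7, 0]

This is the Floyd-Warshall all-pairs shortest-path computation. For each intermediate vertex k = 0, 1, …, 2, update dist[i][j] ← min(dist[i][j], dist[i][k] + dist[k][j]). The final matrix gives, for each (i, j), the minimum total weight of any directed path from i to j (possibly empty when i = j).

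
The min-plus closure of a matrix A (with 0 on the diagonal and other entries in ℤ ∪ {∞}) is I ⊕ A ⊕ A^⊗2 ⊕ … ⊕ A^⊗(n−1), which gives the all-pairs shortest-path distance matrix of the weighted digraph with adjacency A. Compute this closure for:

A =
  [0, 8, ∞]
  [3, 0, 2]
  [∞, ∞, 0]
Closure =
  [0, 8, 10]
  [3, 0, 2]
  [∞, ∞, 0]

This is the Floyd-Warshall all-pairs shortest-path computation. For each intermediate vertex k = 0, 1, …, 2, update dist[i][j] ← min(dist[i][j], dist[i][k] + dist[k][j]). The final matrix gives, for each (i, j), the minimum total weight of any directed path from i to j (possibly empty when i = j).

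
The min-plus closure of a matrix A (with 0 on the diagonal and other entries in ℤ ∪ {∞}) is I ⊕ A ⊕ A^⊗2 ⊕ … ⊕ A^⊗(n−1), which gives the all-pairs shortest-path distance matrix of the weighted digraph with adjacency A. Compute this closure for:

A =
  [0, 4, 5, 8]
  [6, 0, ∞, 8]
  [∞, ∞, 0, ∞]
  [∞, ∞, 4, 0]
Closure =
  [0, 4, 5, 8]
  [6, 0, 11, 8]
  [∞, ∞, 0, ∞]
  [∞, ∞, 4, 0]

This is the Floyd-Warshall all-pairs shortest-path computation. For each intermediate vertex k = 0, 1, …, 3, update dist[i][j] ← min(dist[i][j], dist[i][k] + dist[k][j]). The final matrix gives, for each (i, j), the minimum total weight of any directed path from i to j (possibly empty when i = j).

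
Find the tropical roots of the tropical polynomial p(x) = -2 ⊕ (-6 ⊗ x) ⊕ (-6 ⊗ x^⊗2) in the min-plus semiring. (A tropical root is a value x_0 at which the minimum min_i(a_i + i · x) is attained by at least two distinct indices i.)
Roots: {0, 4}

Each tropical root is a break point of the lower envelope of the lines y = a_i + i · x (there are 3 lines, with slopes 0, 1, ..., 2). Only the lines that attain the minimum somewhere contribute to roots; other lines are dominated. Here the surviving (envelope) indices are i = 2, i = 1, i = 0.
Intersections between consecutive envelope lines give the roots: for adjacent envelope indices i < j the intersection is x = (a_i − a_j) / (j − i). Reading off the sorted break points: {0, 4}.
Verification: at each break x_0, at least two indices attain the minimum of min_i(a_i + i · x_0).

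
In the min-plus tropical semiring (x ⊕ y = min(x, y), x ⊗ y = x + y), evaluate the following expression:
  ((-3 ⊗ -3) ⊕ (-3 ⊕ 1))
((-3 ⊗ -3) ⊕ (-3 ⊕ 1)) = -6

Expand innermost to outermost. Recall ⊕ takes the minimum of its arguments and ⊗ takes their sum. Working out the expression ((-3 ⊗ -3) ⊕ (-3 ⊕ 1)) gives -6.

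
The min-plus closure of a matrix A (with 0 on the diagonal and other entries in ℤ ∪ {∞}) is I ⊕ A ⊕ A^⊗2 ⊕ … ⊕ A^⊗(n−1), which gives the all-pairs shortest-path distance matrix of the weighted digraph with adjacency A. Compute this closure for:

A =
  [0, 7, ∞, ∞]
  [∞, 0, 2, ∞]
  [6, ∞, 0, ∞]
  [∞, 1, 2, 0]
Closure =
  [0, 7, 9, ∞]
  [8, 0, 2, ∞]
  [6, 13, 0, ∞]
  [8, 1, 2, 0]

This is the Floyd-Warshall all-pairs shortest-path computation. For each intermediate vertex k = 0, 1, …, 3, update dist[i][j] ← min(dist[i][j], dist[i][k] + dist[k][j]). The final matrix gives, for each (i, j), the minimum total weight of any directed path from i to j (possibly empty when i = j).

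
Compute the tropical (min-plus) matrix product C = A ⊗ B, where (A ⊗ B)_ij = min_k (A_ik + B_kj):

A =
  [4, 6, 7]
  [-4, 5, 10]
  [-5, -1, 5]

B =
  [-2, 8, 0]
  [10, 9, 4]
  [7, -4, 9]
A ⊗ B =
  [2, 3, 4]
  [-6, 4, -4]
  [-7, 1, -5]

Apply the min-plus product entry-by-entry:
  C[0][0] = min over k of (A[0][0] + B[0][0] = 4 + -2 = 2, A[0][1] + B[1][0] = 6 + 10 = 16, A[0][2] + B[2][0] = 7 + 7 = 14) = 2 (attained at k = 0)
  C[0][1] = min over k of (A[0][0] + B[0][1] = 4 + 8 = 12, A[0][1] + B[1][1] = 6 + 9 = 15, A[0][2] + B[2][1] = 7 + -4 = 3) = 3 (attained at k = 2)
  C[0][2] = min over k of (A[0][0] + B[0][2] = 4 + 0 = 4, A[0][1] + B[1][2] = 6 + 4 = 10, A[0][2] + B[2][2] = 7 + 9 = 16) = 4 (attained at k = 0)
  C[1][0] = min over k of (A[1][0] + B[0][0] = -4 + -2 = -6, A[1][1] + B[1][0] = 5 + 10 = 15, A[1][2] + B[2][0] = 10 + 7 = 17) = -6 (attained at k = 0)
  C[1][1] = min over k of (A[1][0] + B[0][1] = -4 + 8 = 4, A[1][1] + B[1][1] = 5 + 9 = 14, A[1][2] + B[2][1] = 10 + -4 = 6) = 4 (attained at k = 0)
  C[1][2] = min over k of (A[1][0] + B[0][2] = -4 + 0 = -4, A[1][1] + B[1][2] = 5 + 4 = 9, A[1][2] + B[2][2] = 10 + 9 = 19) = -4 (attained at k = 0)
  C[2][0] = min over k of (A[2][0] + B[0][0] = -5 + -2 = -7, A[2][1] + B[1][0] = -1 + 10 = 9, A[2][2] + B[2][0] = 5 + 7 = 12) = -7 (attained at k = 0)
  C[2][1] = min over k of (A[2][0] + B[0][1] = -5 + 8 = 3, A[2][1] + B[1][1] = -1 + 9 = 8, A[2][2] + B[2][1] = 5 + -4 = 1) = 1 (attained at k = 2)
  C[2][2] = min over k of (A[2][0] + B[0][2] = -5 + 0 = -5, A[2][1] + B[1][2] = -1 + 4 = 3, A[2][2] + B[2][2] = 5 + 9 = 14) = -5 (attained at k = 0)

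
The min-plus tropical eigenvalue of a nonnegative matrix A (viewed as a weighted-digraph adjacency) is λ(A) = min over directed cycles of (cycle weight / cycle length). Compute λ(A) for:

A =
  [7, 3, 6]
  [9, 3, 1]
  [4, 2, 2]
λ(A) = 3/2

Enumerate directed cycles and compute their means (weight / length). Sample:
  cycle 0 → 0: weight = 7, length = 1, mean = 7/1 ≈ 7.000
  cycle 1 → 1: weight = 3, length = 1, mean = 3/1 ≈ 3.000
  cycle 2 → 2: weight = 2, length = 1, mean = 2/1 ≈ 2.000
  cycle 0 → 1 → 0: weight = 12, length = 2, mean = 12/2 ≈ 6.000
  cycle 0 → 2 → 0: weight = 10, length = 2, mean = 10/2 ≈ 5.000
  cycle 1 → 0 → 1: weight = 12, length = 2, mean = 12/2 ≈ 6.000
Minimum mean = 1.500, attained e.g. along the cycle 1 → 2 → 1 with weight 3 and length 2. So λ(A) = 3/2 = 3/2.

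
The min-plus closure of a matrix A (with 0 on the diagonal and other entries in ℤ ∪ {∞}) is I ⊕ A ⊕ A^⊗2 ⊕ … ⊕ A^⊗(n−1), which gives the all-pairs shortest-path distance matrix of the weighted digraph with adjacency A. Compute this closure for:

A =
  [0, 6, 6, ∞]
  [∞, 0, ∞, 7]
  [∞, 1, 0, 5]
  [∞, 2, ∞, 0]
Closure =
  [0, 6, 6, 11]
  [∞, 0, ∞, 7]
  [∞, 1, 0, 5]
  [∞, 2, ∞, 0]

This is the Floyd-Warshall all-pairs shortest-path computation. For each intermediate vertex k = 0, 1, …, 3, update dist[i][j] ← min(dist[i][j], dist[i][k] + dist[k][j]). The final matrix gives, for each (i, j), the minimum total weight of any directed path from i to j (possibly empty when i = j).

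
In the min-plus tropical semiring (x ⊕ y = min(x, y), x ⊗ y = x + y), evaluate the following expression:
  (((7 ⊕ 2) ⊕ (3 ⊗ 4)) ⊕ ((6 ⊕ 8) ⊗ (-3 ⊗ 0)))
(((7 ⊕ 2) ⊕ (3 ⊗ 4)) ⊕ ((6 ⊕ 8) ⊗ (-3 ⊗ 0))) = 2

Expand innermost to outermost. Recall ⊕ takes the minimum of its arguments and ⊗ takes their sum. Working out the expression (((7 ⊕ 2) ⊕ (3 ⊗ 4)) ⊕ ((6 ⊕ 8) ⊗ (-3 ⊗ 0))) gives 2.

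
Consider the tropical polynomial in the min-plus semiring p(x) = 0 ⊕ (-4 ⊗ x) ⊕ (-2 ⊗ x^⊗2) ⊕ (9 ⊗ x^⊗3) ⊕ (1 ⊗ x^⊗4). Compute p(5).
p(5) = 0

A tropical monomial a ⊗ x^⊗i evaluates to a + i · x. Evaluating each term at x = 5:
  Term 0 contributes 0 + 0 · 5 = 0
  Term 1 contributes -4 + 1 · 5 = 1
  Term 2 contributes -2 + 2 · 5 = 8
  Term 3 contributes 9 + 3 · 5 = 24
  Term 4 contributes 1 + 4 · 5 = 21
p(5) = ⊕ of these = min[0, 1, 8, 24, 21] = 0.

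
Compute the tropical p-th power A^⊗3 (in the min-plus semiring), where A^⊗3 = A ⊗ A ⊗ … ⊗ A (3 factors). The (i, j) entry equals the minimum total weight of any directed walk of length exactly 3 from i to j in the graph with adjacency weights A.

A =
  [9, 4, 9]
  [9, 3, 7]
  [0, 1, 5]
A^⊗3 =
  [11, 10, 14]
  [10, 9, 13]
  [8, 7, 11]

Each entry (A^⊗3)_ij equals the minimum over all length-3 walks i = v_0 → v_1 → … → v_3 = j of Σ_t A[v_t][v_{t+1}]. For example, for (i, j) = (0, 2) we minimise over 9 possible intermediate vertex sequences; the minimum is 14, attained along the walk 0 → 1 → 1 → 2.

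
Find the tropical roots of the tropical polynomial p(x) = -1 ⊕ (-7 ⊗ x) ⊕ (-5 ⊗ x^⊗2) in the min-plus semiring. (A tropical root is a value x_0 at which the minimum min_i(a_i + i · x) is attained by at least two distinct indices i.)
Roots: {-2, 6}

Each tropical root is a break point of the lower envelope of the lines y = a_i + i · x (there are 3 lines, with slopes 0, 1, ..., 2). Only the lines that attain the minimum somewhere contribute to roots; other lines are dominated. Here the surviving (envelope) indices are i = 2, i = 1, i = 0.
Intersections between consecutive envelope lines give the roots: for adjacent envelope indices i < j the intersection is x = (a_i − a_j) / (j − i). Reading off the sorted break points: {-2, 6}.
Verification: at each break x_0, at least two indices attain the minimum of min_i(a_i + i · x_0).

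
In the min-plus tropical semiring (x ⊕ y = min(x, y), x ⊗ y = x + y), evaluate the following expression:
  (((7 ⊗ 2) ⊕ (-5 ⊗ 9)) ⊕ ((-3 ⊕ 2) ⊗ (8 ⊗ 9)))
(((7 ⊗ 2) ⊕ (-5 ⊗ 9)) ⊕ ((-3 ⊕ 2) ⊗ (8 ⊗ 9))) = 4

Expand innermost to outermost. Recall ⊕ takes the minimum of its arguments and ⊗ takes their sum. Working out the expression (((7 ⊗ 2) ⊕ (-5 ⊗ 9)) ⊕ ((-3 ⊕ 2) ⊗ (8 ⊗ 9))) gives 4.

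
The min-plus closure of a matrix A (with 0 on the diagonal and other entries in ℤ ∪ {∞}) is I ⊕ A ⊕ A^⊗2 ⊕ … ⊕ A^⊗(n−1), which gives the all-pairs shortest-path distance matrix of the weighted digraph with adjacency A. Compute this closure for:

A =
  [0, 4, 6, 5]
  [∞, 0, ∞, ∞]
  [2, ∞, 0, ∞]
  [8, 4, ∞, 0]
Closure =
  [0, 4, 6, 5]
  [∞, 0, ∞, ∞]
  [2, 6, 0, 7]
  [8, 4, 14, 0]

This is the Floyd-Warshall all-pairs shortest-path computation. For each intermediate vertex k = 0, 1, …, 3, update dist[i][j] ← min(dist[i][j], dist[i][k] + dist[k][j]). The final matrix gives, for each (i, j), the minimum total weight of any directed path from i to j (possibly empty when i = j).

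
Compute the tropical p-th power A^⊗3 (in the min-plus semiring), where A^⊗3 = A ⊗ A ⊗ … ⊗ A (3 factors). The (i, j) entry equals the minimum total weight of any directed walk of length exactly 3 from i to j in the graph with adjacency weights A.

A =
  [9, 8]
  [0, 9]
A^⊗3 =
  [17, 16]
  [8, 17]

Each entry (A^⊗3)_ij equals the minimum over all length-3 walks i = v_0 → v_1 → … → v_3 = j of Σ_t A[v_t][v_{t+1}]. For example, for (i, j) = (0, 1) we minimise over 4 possible intermediate vertex sequences; the minimum is 16, attained along the walk 0 → 1 → 0 → 1.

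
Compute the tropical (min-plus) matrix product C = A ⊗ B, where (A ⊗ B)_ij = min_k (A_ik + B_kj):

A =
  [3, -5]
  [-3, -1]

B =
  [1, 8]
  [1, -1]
A ⊗ B =
  [-4, -6]
  [-2, -2]

Apply the min-plus product entry-by-entry:
  C[0][0] = min over k of (A[0][0] + B[0][0] = 3 + 1 = 4, A[0][1] + B[1][0] = -5 + 1 = -4) = -4 (attained at k = 1)
  C[0][1] = min over k of (A[0][0] + B[0][1] = 3 + 8 = 11, A[0][1] + B[1][1] = -5 + -1 = -6) = -6 (attained at k = 1)
  C[1][0] = min over k of (A[1][0] + B[0][0] = -3 + 1 = -2, A[1][1] + B[1][0] = -1 + 1 = 0) = -2 (attained at k = 0)
  C[1][1] = min over k of (A[1][0] + B[0][1] = -3 + 8 = 5, A[1][1] + B[1][1] = -1 + -1 = -2) = -2 (attained at k = 1)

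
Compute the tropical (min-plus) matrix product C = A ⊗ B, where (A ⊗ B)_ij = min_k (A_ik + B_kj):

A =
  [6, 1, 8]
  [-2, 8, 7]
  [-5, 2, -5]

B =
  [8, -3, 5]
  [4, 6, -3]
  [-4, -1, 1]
A ⊗ B =
  [4, 3, -2]
  [3, -5, 3]
  [-9, -8, -4]

Apply the min-plus product entry-by-entry:
  C[0][0] = min over k of (A[0][0] + B[0][0] = 6 + 8 = 14, A[0][1] + B[1][0] = 1 + 4 = 5, A[0][2] + B[2][0] = 8 + -4 = 4) = 4 (attained at k = 2)
  C[0][1] = min over k of (A[0][0] + B[0][1] = 6 + -3 = 3, A[0][1] + B[1][1] = 1 + 6 = 7, A[0][2] + B[2][1] = 8 + -1 = 7) = 3 (attained at k = 0)
  C[0][2] = min over k of (A[0][0] + B[0][2] = 6 + 5 = 11, A[0][1] + B[1][2] = 1 + -3 = -2, A[0][2] + B[2][2] = 8 + 1 = 9) = -2 (attained at k = 1)
  C[1][0] = min over k of (A[1][0] + B[0][0] = -2 + 8 = 6, A[1][1] + B[1][0] = 8 + 4 = 12, A[1][2] + B[2][0] = 7 + -4 = 3) = 3 (attained at k = 2)
  C[1][1] = min over k of (A[1][0] + B[0][1] = -2 + -3 = -5, A[1][1] + B[1][1] = 8 + 6 = 14, A[1][2] + B[2][1] = 7 + -1 = 6) = -5 (attained at k = 0)
  C[1][2] = min over k of (A[1][0] + B[0][2] = -2 + 5 = 3, A[1][1] + B[1][2] = 8 + -3 = 5, A[1][2] + B[2][2] = 7 + 1 = 8) = 3 (attained at k = 0)
  C[2][0] = min over k of (A[2][0] + B[0][0] = -5 + 8 = 3, A[2][1] + B[1][0] = 2 + 4 = 6, A[2][2] + B[2][0] = -5 + -4 = -9) = -9 (attained at k = 2)
  C[2][1] = min over k of (A[2][0] + B[0][1] = -5 + -3 = -8, A[2][1] + B[1][1] = 2 + 6 = 8, A[2][2] + B[2][1] = -5 + -1 = -6) = -8 (attained at k = 0)
  C[2][2] = min over k of (A[2][0] + B[0][2] = -5 + 5 = 0, A[2][1] + B[1][2] = 2 + -3 = -1, A[2][2] + B[2][2] = -5 + 1 = -4) = -4 (attained at k = 2)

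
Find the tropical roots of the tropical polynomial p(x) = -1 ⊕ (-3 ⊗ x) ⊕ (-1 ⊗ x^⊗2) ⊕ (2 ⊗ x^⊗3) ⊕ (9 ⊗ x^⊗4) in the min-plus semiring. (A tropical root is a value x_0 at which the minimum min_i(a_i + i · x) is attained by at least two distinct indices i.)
Roots: {-7, -3, -2, 2}

Each tropical root is a break point of the lower envelope of the lines y = a_i + i · x (there are 5 lines, with slopes 0, 1, ..., 4). Only the lines that attain the minimum somewhere contribute to roots; other lines are dominated. Here the surviving (envelope) indices are i = 4, i = 3, i = 2, i = 1, i = 0.
Intersections between consecutive envelope lines give the roots: for adjacent envelope indices i < j the intersection is x = (a_i − a_j) / (j − i). Reading off the sorted break points: {-7, -3, -2, 2}.
Verification: at each break x_0, at least two indices attain the minimum of min_i(a_i + i · x_0).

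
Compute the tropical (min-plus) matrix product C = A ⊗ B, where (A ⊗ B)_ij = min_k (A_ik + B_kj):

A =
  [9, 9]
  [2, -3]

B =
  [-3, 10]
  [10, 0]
A ⊗ B =
  [6, 9]
  [-1, -3]

Apply the min-plus product entry-by-entry:
  C[0][0] = min over k of (A[0][0] + B[0][0] = 9 + -3 = 6, A[0][1] + B[1][0] = 9 + 10 = 19) = 6 (attained at k = 0)
  C[0][1] = min over k of (A[0][0] + B[0][1] = 9 + 10 = 19, A[0][1] + B[1][1] = 9 + 0 = 9) = 9 (attained at k = 1)
  C[1][0] = min over k of (A[1][0] + B[0][0] = 2 + -3 = -1, A[1][1] + B[1][0] = -3 + 10 = 7) = -1 (attained at k = 0)
  C[1][1] = min over k of (A[1][0] + B[0][1] = 2 + 10 = 12, A[1][1] + B[1][1] = -3 + 0 = -3) = -3 (attained at k = 1)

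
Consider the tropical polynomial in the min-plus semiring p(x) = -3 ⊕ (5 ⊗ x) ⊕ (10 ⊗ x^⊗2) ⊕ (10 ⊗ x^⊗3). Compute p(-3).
p(-3) = -3

A tropical monomial a ⊗ x^⊗i evaluates to a + i · x. Evaluating each term at x = -3:
  Term 0 contributes -3 + 0 · -3 = -3
  Term 1 contributes 5 + 1 · -3 = 2
  Term 2 contributes 10 + 2 · -3 = 4
  Term 3 contributes 10 + 3 · -3 = 1
p(-3) = ⊕ of these = min[-3, 2, 4, 1] = -3.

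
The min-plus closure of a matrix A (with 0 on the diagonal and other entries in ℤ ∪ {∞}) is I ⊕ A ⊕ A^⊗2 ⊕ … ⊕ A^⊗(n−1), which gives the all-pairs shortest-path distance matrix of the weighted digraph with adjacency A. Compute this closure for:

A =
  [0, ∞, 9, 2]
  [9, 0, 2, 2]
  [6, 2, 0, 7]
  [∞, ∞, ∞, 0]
Closure =
  [0, 11, 9, 2]
  [8, 0, 2, 2]
  [6, 2, 0, 4]
  [∞, ∞, ∞, 0]

This is the Floyd-Warshall all-pairs shortest-path computation. For each intermediate vertex k = 0, 1, …, 3, update dist[i][j] ← min(dist[i][j], dist[i][k] + dist[k][j]). The final matrix gives, for each (i, j), the minimum total weight of any directed path from i to j (possibly empty when i = j).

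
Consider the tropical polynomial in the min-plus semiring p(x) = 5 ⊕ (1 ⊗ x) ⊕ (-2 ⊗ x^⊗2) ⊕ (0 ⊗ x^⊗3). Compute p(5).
p(5) = 5

A tropical monomial a ⊗ x^⊗i evaluates to a + i · x. Evaluating each term at x = 5:
  Term 0 contributes 5 + 0 · 5 = 5
  Term 1 contributes 1 + 1 · 5 = 6
  Term 2 contributes -2 + 2 · 5 = 8
  Term 3 contributes 0 + 3 · 5 = 15
p(5) = ⊕ of these = min[5, 6, 8, 15] = 5.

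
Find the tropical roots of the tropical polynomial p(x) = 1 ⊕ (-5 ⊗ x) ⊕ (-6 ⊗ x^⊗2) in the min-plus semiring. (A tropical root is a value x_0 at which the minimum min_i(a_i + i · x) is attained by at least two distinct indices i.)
Roots: {1, 6}

Each tropical root is a break point of the lower envelope of the lines y = a_i + i · x (there are 3 lines, with slopes 0, 1, ..., 2). Only the lines that attain the minimum somewhere contribute to roots; other lines are dominated. Here the surviving (envelope) indices are i = 2, i = 1, i = 0.
Intersections between consecutive envelope lines give the roots: for adjacent envelope indices i < j the intersection is x = (a_i − a_j) / (j − i). Reading off the sorted break points: {1, 6}.
Verification: at each break x_0, at least two indices attain the minimum of min_i(a_i + i · x_0).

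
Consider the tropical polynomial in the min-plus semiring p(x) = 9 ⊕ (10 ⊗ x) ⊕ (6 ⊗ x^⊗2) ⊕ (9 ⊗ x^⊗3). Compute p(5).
p(5) = 9

A tropical monomial a ⊗ x^⊗i evaluates to a + i · x. Evaluating each term at x = 5:
  Term 0 contributes 9 + 0 · 5 = 9
  Term 1 contributes 10 + 1 · 5 = 15
  Term 2 contributes 6 + 2 · 5 = 16
  Term 3 contributes 9 + 3 · 5 = 24
p(5) = ⊕ of these = min[9, 15, 16, 24] = 9.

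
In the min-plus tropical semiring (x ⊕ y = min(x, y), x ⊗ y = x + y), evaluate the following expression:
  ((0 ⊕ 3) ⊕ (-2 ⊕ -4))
((0 ⊕ 3) ⊕ (-2 ⊕ -4)) = -4

Expand innermost to outermost. Recall ⊕ takes the minimum of its arguments and ⊗ takes their sum. Working out the expression ((0 ⊕ 3) ⊕ (-2 ⊕ -4)) gives -4.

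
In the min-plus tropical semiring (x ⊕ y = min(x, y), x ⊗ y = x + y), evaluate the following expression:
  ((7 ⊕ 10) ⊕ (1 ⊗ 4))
((7 ⊕ 10) ⊕ (1 ⊗ 4)) = 5

Expand innermost to outermost. Recall ⊕ takes the minimum of its arguments and ⊗ takes their sum. Working out the expression ((7 ⊕ 10) ⊕ (1 ⊗ 4)) gives 5.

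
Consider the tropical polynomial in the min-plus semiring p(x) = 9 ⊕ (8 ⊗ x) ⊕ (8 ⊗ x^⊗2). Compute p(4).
p(4) = 9

A tropical monomial a ⊗ x^⊗i evaluates to a + i · x. Evaluating each term at x = 4:
  Term 0 contributes 9 + 0 · 4 = 9
  Term 1 contributes 8 + 1 · 4 = 12
  Term 2 contributes 8 + 2 · 4 = 16
p(4) = ⊕ of these = min[9, 12, 16] = 9.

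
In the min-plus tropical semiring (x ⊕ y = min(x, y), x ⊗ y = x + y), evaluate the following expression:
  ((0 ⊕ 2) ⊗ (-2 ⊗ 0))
((0 ⊕ 2) ⊗ (-2 ⊗ 0)) = -2

Expand innermost to outermost. Recall ⊕ takes the minimum of its arguments and ⊗ takes their sum. Working out the expression ((0 ⊕ 2) ⊗ (-2 ⊗ 0)) gives -2.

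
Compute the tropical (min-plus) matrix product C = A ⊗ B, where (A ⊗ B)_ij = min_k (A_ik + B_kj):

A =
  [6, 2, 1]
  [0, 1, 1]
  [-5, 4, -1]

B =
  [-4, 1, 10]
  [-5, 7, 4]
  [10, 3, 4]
A ⊗ B =
  [-3, 4, 5]
  [-4, 1, 5]
  [-9, -4, 3]

Apply the min-plus product entry-by-entry:
  C[0][0] = min over k of (A[0][0] + B[0][0] = 6 + -4 = 2, A[0][1] + B[1][0] = 2 + -5 = -3, A[0][2] + B[2][0] = 1 + 10 = 11) = -3 (attained at k = 1)
  C[0][1] = min over k of (A[0][0] + B[0][1] = 6 + 1 = 7, A[0][1] + B[1][1] = 2 + 7 = 9, A[0][2] + B[2][1] = 1 + 3 = 4) = 4 (attained at k = 2)
  C[0][2] = min over k of (A[0][0] + B[0][2] = 6 + 10 = 16, A[0][1] + B[1][2] = 2 + 4 = 6, A[0][2] + B[2][2] = 1 + 4 = 5) = 5 (attained at k = 2)
  C[1][0] = min over k of (A[1][0] + B[0][0] = 0 + -4 = -4, A[1][1] + B[1][0] = 1 + -5 = -4, A[1][2] + B[2][0] = 1 + 10 = 11) = -4 (attained at k = 0)
  C[1][1] = min over k of (A[1][0] + B[0][1] = 0 + 1 = 1, A[1][1] + B[1][1] = 1 + 7 = 8, A[1][2] + B[2][1] = 1 + 3 = 4) = 1 (attained at k = 0)
  C[1][2] = min over k of (A[1][0] + B[0][2] = 0 + 10 = 10, A[1][1] + B[1][2] = 1 + 4 = 5, A[1][2] + B[2][2] = 1 + 4 = 5) = 5 (attained at k = 1)
  C[2][0] = min over k of (A[2][0] + B[0][0] = -5 + -4 = -9, A[2][1] + B[1][0] = 4 + -5 = -1, A[2][2] + B[2][0] = -1 + 10 = 9) = -9 (attained at k = 0)
  C[2][1] = min over k of (A[2][0] + B[0][1] = -5 + 1 = -4, A[2][1] + B[1][1] = 4 + 7 = 11, A[2][2] + B[2][1] = -1 + 3 = 2) = -4 (attained at k = 0)
  C[2][2] = min over k of (A[2][0] + B[0][2] = -5 + 10 = 5, A[2][1] + B[1][2] = 4 + 4 = 8, A[2][2] + B[2][2] = -1 + 4 = 3) = 3 (attained at k = 2)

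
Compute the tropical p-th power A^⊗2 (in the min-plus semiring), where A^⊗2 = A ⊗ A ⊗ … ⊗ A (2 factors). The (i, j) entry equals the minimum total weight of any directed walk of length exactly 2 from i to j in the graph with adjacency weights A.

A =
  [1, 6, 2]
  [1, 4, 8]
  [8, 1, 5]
A^⊗2 =
  [2, 3, 3]
  [2, 7, 3]
  [2, 5, 9]

Each entry (A^⊗2)_ij equals the minimum over all length-2 walks i = v_0 → v_1 → … → v_2 = j of Σ_t A[v_t][v_{t+1}]. For example, for (i, j) = (0, 2) we minimise over 3 possible intermediate vertex sequences; the minimum is 3, attained along the walk 0 → 0 → 2.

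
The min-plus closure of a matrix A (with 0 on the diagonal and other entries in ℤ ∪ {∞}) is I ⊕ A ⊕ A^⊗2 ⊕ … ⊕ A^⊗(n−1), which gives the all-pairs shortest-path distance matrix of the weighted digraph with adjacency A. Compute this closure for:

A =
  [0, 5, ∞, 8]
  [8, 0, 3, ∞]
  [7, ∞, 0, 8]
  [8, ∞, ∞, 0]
Closure =
  [0, 5, 8, 8]
  [8, 0, 3, 11]
  [7, 12, 0, 8]
  [8, 13, 16, 0]

This is the Floyd-Warshall all-pairs shortest-path computation. For each intermediate vertex k = 0, 1, …, 3, update dist[i][j] ← min(dist[i][j], dist[i][k] + dist[k][j]). The final matrix gives, for each (i, j), the minimum total weight of any directed path from i to j (possibly empty when i = j).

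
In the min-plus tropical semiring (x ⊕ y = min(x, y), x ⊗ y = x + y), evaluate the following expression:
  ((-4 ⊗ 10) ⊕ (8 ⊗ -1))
((-4 ⊗ 10) ⊕ (8 ⊗ -1)) = 6

Expand innermost to outermost. Recall ⊕ takes the minimum of its arguments and ⊗ takes their sum. Working out the expression ((-4 ⊗ 10) ⊕ (8 ⊗ -1)) gives 6.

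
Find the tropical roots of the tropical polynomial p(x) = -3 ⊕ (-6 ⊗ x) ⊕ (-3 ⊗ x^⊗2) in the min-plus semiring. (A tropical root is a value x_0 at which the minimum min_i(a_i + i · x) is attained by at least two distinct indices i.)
Roots: {-3, 3}

Each tropical root is a break point of the lower envelope of the lines y = a_i + i · x (there are 3 lines, with slopes 0, 1, ..., 2). Only the lines that attain the minimum somewhere contribute to roots; other lines are dominated. Here the surviving (envelope) indices are i = 2, i = 1, i = 0.
Intersections between consecutive envelope lines give the roots: for adjacent envelope indices i < j the intersection is x = (a_i − a_j) / (j − i). Reading off the sorted break points: {-3, 3}.
Verification: at each break x_0, at least two indices attain the minimum of min_i(a_i + i · x_0).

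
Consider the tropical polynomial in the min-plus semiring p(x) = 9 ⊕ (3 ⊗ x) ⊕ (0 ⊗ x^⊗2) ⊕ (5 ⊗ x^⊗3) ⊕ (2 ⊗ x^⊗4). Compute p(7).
p(7) = 9

A tropical monomial a ⊗ x^⊗i evaluates to a + i · x. Evaluating each term at x = 7:
  Term 0 contributes 9 + 0 · 7 = 9
  Term 1 contributes 3 + 1 · 7 = 10
  Term 2 contributes 0 + 2 · 7 = 14
  Term 3 contributes 5 + 3 · 7 = 26
  Term 4 contributes 2 + 4 · 7 = 30
p(7) = ⊕ of these = min[9, 10, 14, 26, 30] = 9.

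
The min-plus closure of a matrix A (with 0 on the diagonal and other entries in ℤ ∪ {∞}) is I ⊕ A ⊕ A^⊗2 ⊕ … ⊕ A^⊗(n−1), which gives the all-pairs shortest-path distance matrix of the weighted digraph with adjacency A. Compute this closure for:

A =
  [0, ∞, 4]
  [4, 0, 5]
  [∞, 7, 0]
Closure =
  [0, 11, 4]
  [4, 0, 5]
  [11, 7, 0]

This is the Floyd-Warshall all-pairs shortest-path computation. For each intermediate vertex k = 0, 1, …, 2, update dist[i][j] ← min(dist[i][j], dist[i][k] + dist[k][j]). The final matrix gives, for each (i, j), the minimum total weight of any directed path from i to j (possibly empty when i = j).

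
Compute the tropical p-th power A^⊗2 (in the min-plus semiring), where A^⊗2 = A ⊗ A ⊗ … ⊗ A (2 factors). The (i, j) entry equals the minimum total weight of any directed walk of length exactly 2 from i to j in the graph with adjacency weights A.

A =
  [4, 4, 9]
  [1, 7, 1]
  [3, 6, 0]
A^⊗2 =
  [5, 8, 5]
  [4, 5, 1]
  [3, 6, 0]

Each entry (A^⊗2)_ij equals the minimum over all length-2 walks i = v_0 → v_1 → … → v_2 = j of Σ_t A[v_t][v_{t+1}]. For example, for (i, j) = (0, 2) we minimise over 3 possible intermediate vertex sequences; the minimum is 5, attained along the walk 0 → 1 → 2.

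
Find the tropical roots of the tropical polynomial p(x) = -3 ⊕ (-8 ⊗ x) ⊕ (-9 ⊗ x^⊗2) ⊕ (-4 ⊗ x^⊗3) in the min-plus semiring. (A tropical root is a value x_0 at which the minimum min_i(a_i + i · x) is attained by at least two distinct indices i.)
Roots: {-5, 1, 5}

Each tropical root is a break point of the lower envelope of the lines y = a_i + i · x (there are 4 lines, with slopes 0, 1, ..., 3). Only the lines that attain the minimum somewhere contribute to roots; other lines are dominated. Here the surviving (envelope) indices are i = 3, i = 2, i = 1, i = 0.
Intersections between consecutive envelope lines give the roots: for adjacent envelope indices i < j the intersection is x = (a_i − a_j) / (j − i). Reading off the sorted break points: {-5, 1, 5}.
Verification: at each break x_0, at least two indices attain the minimum of min_i(a_i + i · x_0).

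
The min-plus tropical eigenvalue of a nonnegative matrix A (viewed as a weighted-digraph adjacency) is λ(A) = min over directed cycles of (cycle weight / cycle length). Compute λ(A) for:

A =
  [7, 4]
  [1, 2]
λ(A) = 2

Enumerate directed cycles and compute their means (weight / length). Sample:
  cycle 0 → 0: weight = 7, length = 1, mean = 7/1 ≈ 7.000
  cycle 1 → 1: weight = 2, length = 1, mean = 2/1 ≈ 2.000
  cycle 0 → 1 → 0: weight = 5, length = 2, mean = 5/2 ≈ 2.500
  cycle 1 → 0 → 1: weight = 5, length = 2, mean = 5/2 ≈ 2.500
Minimum mean = 2.000, attained e.g. along the cycle 1 → 1 with weight 2 and length 1. So λ(A) = 2/1 = 2.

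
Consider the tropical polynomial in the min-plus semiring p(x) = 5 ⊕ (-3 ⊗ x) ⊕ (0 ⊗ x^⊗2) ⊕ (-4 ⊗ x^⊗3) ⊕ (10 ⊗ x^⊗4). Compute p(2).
p(2) = -1

A tropical monomial a ⊗ x^⊗i evaluates to a + i · x. Evaluating each term at x = 2:
  Term 0 contributes 5 + 0 · 2 = 5
  Term 1 contributes -3 + 1 · 2 = -1
  Term 2 contributes 0 + 2 · 2 = 4
  Term 3 contributes -4 + 3 · 2 = 2
  Term 4 contributes 10 + 4 · 2 = 18
p(2) = ⊕ of these = min[5, -1, 4, 2, 18] = -1.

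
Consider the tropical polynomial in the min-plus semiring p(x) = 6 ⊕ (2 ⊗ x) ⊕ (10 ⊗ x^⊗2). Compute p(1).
p(1) = 3

A tropical monomial a ⊗ x^⊗i evaluates to a + i · x. Evaluating each term at x = 1:
  Term 0 contributes 6 + 0 · 1 = 6
  Term 1 contributes 2 + 1 · 1 = 3
  Term 2 contributes 10 + 2 · 1 = 12
p(1) = ⊕ of these = min[6, 3, 12] = 3.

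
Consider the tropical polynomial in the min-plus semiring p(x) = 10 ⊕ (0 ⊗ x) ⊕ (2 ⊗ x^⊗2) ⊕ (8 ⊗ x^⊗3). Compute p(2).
p(2) = 2

A tropical monomial a ⊗ x^⊗i evaluates to a + i · x. Evaluating each term at x = 2:
  Term 0 contributes 10 + 0 · 2 = 10
  Term 1 contributes 0 + 1 · 2 = 2
  Term 2 contributes 2 + 2 · 2 = 6
  Term 3 contributes 8 + 3 · 2 = 14
p(2) = ⊕ of these = min[10, 2, 6, 14] = 2.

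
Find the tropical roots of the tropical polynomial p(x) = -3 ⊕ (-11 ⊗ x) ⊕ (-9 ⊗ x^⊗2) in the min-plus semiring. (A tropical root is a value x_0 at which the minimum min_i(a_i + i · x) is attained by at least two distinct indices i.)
Roots: {-2, 8}

Each tropical root is a break point of the lower envelope of the lines y = a_i + i · x (there are 3 lines, with slopes 0, 1, ..., 2). Only the lines that attain the minimum somewhere contribute to roots; other lines are dominated. Here the surviving (envelope) indices are i = 2, i = 1, i = 0.
Intersections between consecutive envelope lines give the roots: for adjacent envelope indices i < j the intersection is x = (a_i − a_j) / (j − i). Reading off the sorted break points: {-2, 8}.
Verification: at each break x_0, at least two indices attain the minimum of min_i(a_i + i · x_0).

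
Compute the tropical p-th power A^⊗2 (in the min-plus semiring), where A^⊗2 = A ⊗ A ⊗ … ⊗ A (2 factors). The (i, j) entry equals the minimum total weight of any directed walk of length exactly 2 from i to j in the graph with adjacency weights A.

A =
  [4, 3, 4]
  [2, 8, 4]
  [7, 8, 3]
A^⊗2 =
  [5, 7, 7]
  [6, 5, 6]
  [10, 10, 6]

Each entry (A^⊗2)_ij equals the minimum over all length-2 walks i = v_0 → v_1 → … → v_2 = j of Σ_t A[v_t][v_{t+1}]. For example, for (i, j) = (0, 2) we minimise over 3 possible intermediate vertex sequences; the minimum is 7, attained along the walk 0 → 1 → 2.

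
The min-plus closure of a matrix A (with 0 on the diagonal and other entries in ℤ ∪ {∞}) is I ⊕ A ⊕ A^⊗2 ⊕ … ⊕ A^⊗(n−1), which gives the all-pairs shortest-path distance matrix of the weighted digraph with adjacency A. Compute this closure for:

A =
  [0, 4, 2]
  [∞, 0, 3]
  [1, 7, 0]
Closure =
  [0, 4, 2]
  [4, 0, 3]
  [1, 5, 0]

This is the Floyd-Warshall all-pairs shortest-path computation. For each intermediate vertex k = 0, 1, …, 2, update dist[i][j] ← min(dist[i][j], dist[i][k] + dist[k][j]). The final matrix gives, for each (i, j), the minimum total weight of any directed path from i to j (possibly empty when i = j).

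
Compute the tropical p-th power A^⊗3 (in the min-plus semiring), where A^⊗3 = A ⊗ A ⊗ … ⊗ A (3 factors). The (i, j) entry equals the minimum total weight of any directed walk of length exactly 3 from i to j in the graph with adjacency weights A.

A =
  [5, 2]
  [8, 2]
A^⊗3 =
  [12, 6]
  [12, 6]

Each entry (A^⊗3)_ij equals the minimum over all length-3 walks i = v_0 → v_1 → … → v_3 = j of Σ_t A[v_t][v_{t+1}]. For example, for (i, j) = (0, 1) we minimise over 4 possible intermediate vertex sequences; the minimum is 6, attained along the walk 0 → 1 → 1 → 1.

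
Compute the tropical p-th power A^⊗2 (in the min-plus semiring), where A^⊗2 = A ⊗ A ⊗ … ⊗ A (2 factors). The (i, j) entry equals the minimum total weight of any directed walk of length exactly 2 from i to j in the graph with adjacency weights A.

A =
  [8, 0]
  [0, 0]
A^⊗2 =
  [0, 0]
  [0, 0]

Each entry (A^⊗2)_ij equals the minimum over all length-2 walks i = v_0 → v_1 → … → v_2 = j of Σ_t A[v_t][v_{t+1}]. For example, for (i, j) = (0, 1) we minimise over 2 possible intermediate vertex sequences; the minimum is 0, attained along the walk 0 → 1 → 1.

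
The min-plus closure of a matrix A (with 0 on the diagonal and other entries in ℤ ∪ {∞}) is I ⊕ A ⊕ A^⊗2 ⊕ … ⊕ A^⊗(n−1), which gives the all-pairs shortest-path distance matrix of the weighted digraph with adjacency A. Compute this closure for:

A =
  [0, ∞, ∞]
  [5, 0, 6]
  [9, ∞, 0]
Closure =
  [0, ∞, ∞]
  [5, 0, 6]
  [9, ∞, 0]

This is the Floyd-Warshall all-pairs shortest-path computation. For each intermediate vertex k = 0, 1, …, 2, update dist[i][j] ← min(dist[i][j], dist[i][k] + dist[k][j]). The final matrix gives, for each (i, j), the minimum total weight of any directed path from i to j (possibly empty when i = j).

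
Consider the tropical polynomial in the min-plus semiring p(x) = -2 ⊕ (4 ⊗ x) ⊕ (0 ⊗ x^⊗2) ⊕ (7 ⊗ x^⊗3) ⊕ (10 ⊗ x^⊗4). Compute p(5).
p(5) = -2

A tropical monomial a ⊗ x^⊗i evaluates to a + i · x. Evaluating each term at x = 5:
  Term 0 contributes -2 + 0 · 5 = -2
  Term 1 contributes 4 + 1 · 5 = 9
  Term 2 contributes 0 + 2 · 5 = 10
  Term 3 contributes 7 + 3 · 5 = 22
  Term 4 contributes 10 + 4 · 5 = 30
p(5) = ⊕ of these = min[-2, 9, 10, 22, 30] = -2.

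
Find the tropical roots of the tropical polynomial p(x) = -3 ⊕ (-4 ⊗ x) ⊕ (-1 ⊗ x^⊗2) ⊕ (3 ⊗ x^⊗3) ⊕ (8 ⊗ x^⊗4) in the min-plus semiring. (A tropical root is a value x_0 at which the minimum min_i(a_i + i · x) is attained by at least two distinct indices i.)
Roots: {-5, -4, -3, 1}

Each tropical root is a break point of the lower envelope of the lines y = a_i + i · x (there are 5 lines, with slopes 0, 1, ..., 4). Only the lines that attain the minimum somewhere contribute to roots; other lines are dominated. Here the surviving (envelope) indices are i = 4, i = 3, i = 2, i = 1, i = 0.
Intersections between consecutive envelope lines give the roots: for adjacent envelope indices i < j the intersection is x = (a_i − a_j) / (j − i). Reading off the sorted break points: {-5, -4, -3, 1}.
Verification: at each break x_0, at least two indices attain the minimum of min_i(a_i + i · x_0).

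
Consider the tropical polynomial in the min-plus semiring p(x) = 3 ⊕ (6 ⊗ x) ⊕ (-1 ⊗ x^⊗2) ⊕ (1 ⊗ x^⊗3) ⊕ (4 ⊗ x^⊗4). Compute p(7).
p(7) = 3

A tropical monomial a ⊗ x^⊗i evaluates to a + i · x. Evaluating each term at x = 7:
  Term 0 contributes 3 + 0 · 7 = 3
  Term 1 contributes 6 + 1 · 7 = 13
  Term 2 contributes -1 + 2 · 7 = 13
  Term 3 contributes 1 + 3 · 7 = 22
  Term 4 contributes 4 + 4 · 7 = 32
p(7) = ⊕ of these = min[3, 13, 13, 22, 32] = 3.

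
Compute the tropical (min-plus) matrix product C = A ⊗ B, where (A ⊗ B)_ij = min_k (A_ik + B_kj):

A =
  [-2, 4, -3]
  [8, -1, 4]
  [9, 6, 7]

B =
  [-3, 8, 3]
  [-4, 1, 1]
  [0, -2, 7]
A ⊗ B =
  [-5, -5, 1]
  [-5, 0, 0]
  [2, 5, 7]

Apply the min-plus product entry-by-entry:
  C[0][0] = min over k of (A[0][0] + B[0][0] = -2 + -3 = -5, A[0][1] + B[1][0] = 4 + -4 = 0, A[0][2] + B[2][0] = -3 + 0 = -3) = -5 (attained at k = 0)
  C[0][1] = min over k of (A[0][0] + B[0][1] = -2 + 8 = 6, A[0][1] + B[1][1] = 4 + 1 = 5, A[0][2] + B[2][1] = -3 + -2 = -5) = -5 (attained at k = 2)
  C[0][2] = min over k of (A[0][0] + B[0][2] = -2 + 3 = 1, A[0][1] + B[1][2] = 4 + 1 = 5, A[0][2] + B[2][2] = -3 + 7 = 4) = 1 (attained at k = 0)
  C[1][0] = min over k of (A[1][0] + B[0][0] = 8 + -3 = 5, A[1][1] + B[1][0] = -1 + -4 = -5, A[1][2] + B[2][0] = 4 + 0 = 4) = -5 (attained at k = 1)
  C[1][1] = min over k of (A[1][0] + B[0][1] = 8 + 8 = 16, A[1][1] + B[1][1] = -1 + 1 = 0, A[1][2] + B[2][1] = 4 + -2 = 2) = 0 (attained at k = 1)
  C[1][2] = min over k of (A[1][0] + B[0][2] = 8 + 3 = 11, A[1][1] + B[1][2] = -1 + 1 = 0, A[1][2] + B[2][2] = 4 + 7 = 11) = 0 (attained at k = 1)
  C[2][0] = min over k of (A[2][0] + B[0][0] = 9 + -3 = 6, A[2][1] + B[1][0] = 6 + -4 = 2, A[2][2] + B[2][0] = 7 + 0 = 7) = 2 (attained at k = 1)
  C[2][1] = min over k of (A[2][0] + B[0][1] = 9 + 8 = 17, A[2][1] + B[1][1] = 6 + 1 = 7, A[2][2] + B[2][1] = 7 + -2 = 5) = 5 (attained at k = 2)
  C[2][2] = min over k of (A[2][0] + B[0][2] = 9 + 3 = 12, A[2][1] + B[1][2] = 6 + 1 = 7, A[2][2] + B[2][2] = 7 + 7 = 14) = 7 (attained at k = 1)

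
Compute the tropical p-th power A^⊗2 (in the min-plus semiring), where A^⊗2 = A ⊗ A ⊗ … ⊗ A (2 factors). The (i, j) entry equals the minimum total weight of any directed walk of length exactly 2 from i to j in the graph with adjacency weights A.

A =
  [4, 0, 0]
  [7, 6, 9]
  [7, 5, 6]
A^⊗2 =
  [7, 4, 4]
  [11, 7, 7]
  [11, 7, 7]

Each entry (A^⊗2)_ij equals the minimum over all length-2 walks i = v_0 → v_1 → … → v_2 = j of Σ_t A[v_t][v_{t+1}]. For example, for (i, j) = (0, 2) we minimise over 3 possible intermediate vertex sequences; the minimum is 4, attained along the walk 0 → 0 → 2.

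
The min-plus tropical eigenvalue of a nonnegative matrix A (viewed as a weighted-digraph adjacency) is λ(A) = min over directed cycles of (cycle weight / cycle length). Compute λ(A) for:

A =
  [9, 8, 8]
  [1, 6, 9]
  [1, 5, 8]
λ(A) = 9/2

Enumerate directed cycles and compute their means (weight / length). Sample:
  cycle 0 → 0: weight = 9, length = 1, mean = 9/1 ≈ 9.000
  cycle 1 → 1: weight = 6, length = 1, mean = 6/1 ≈ 6.000
  cycle 2 → 2: weight = 8, length = 1, mean = 8/1 ≈ 8.000
  cycle 0 → 1 → 0: weight = 9, length = 2, mean = 9/2 ≈ 4.500
  cycle 0 → 2 → 0: weight = 9, length = 2, mean = 9/2 ≈ 4.500
  cycle 1 → 0 → 1: weight = 9, length = 2, mean = 9/2 ≈ 4.500
Minimum mean = 4.500, attained e.g. along the cycle 0 → 1 → 0 with weight 9 and length 2. So λ(A) = 9/2 = 9/2.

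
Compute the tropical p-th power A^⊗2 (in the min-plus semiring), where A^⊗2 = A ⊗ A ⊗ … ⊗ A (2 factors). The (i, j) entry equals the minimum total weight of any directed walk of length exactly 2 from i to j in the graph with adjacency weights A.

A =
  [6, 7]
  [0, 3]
A^⊗2 =
  [7, 10]
  [3, 6]

Each entry (A^⊗2)_ij equals the minimum over all length-2 walks i = v_0 → v_1 → … → v_2 = j of Σ_t A[v_t][v_{t+1}]. For example, for (i, j) = (0, 1) we minimise over 2 possible intermediate vertex sequences; the minimum is 10, attained along the walk 0 → 1 → 1.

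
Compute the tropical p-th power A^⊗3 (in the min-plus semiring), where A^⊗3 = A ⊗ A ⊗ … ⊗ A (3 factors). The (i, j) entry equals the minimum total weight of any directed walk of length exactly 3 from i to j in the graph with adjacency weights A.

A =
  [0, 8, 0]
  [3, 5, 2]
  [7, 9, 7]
A^⊗3 =
  [0, 8, 0]
  [3, 11, 3]
  [7, 15, 7]

Each entry (A^⊗3)_ij equals the minimum over all length-3 walks i = v_0 → v_1 → … → v_3 = j of Σ_t A[v_t][v_{t+1}]. For example, for (i, j) = (0, 2) we minimise over 9 possible intermediate vertex sequences; the minimum is 0, attained along the walk 0 → 0 → 0 → 2.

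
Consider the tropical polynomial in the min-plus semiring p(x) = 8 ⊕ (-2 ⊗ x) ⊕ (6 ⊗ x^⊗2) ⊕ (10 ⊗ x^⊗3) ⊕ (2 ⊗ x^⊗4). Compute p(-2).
p(-2) = -6

A tropical monomial a ⊗ x^⊗i evaluates to a + i · x. Evaluating each term at x = -2:
  Term 0 contributes 8 + 0 · -2 = 8
  Term 1 contributes -2 + 1 · -2 = -4
  Term 2 contributes 6 + 2 · -2 = 2
  Term 3 contributes 10 + 3 · -2 = 4
  Term 4 contributes 2 + 4 · -2 = -6
p(-2) = ⊕ of these = min[8, -4, 2, 4, -6] = -6.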